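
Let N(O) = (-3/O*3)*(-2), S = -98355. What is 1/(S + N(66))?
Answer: -11/1081902 ≈ -1.0167e-5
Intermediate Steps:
N(O) = 18/O (N(O) = -9/O*(-2) = 18/O)
1/(S + N(66)) = 1/(-98355 + 18/66) = 1/(-98355 + 18*(1/66)) = 1/(-98355 + 3/11) = 1/(-1081902/11) = -11/1081902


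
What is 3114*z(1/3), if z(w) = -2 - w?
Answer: -7266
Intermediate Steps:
3114*z(1/3) = 3114*(-2 - 1/3) = 3114*(-2 - 1*⅓) = 3114*(-2 - ⅓) = 3114*(-7/3) = -7266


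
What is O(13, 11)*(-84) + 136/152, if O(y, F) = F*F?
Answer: -193099/19 ≈ -10163.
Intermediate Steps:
O(y, F) = F**2
O(13, 11)*(-84) + 136/152 = 11**2*(-84) + 136/152 = 121*(-84) + 136*(1/152) = -10164 + 17/19 = -193099/19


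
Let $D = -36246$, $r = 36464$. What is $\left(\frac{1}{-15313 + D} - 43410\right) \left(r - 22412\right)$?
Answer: $- \frac{31450851835932}{51559} \approx -6.1 \cdot 10^{8}$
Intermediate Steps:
$\left(\frac{1}{-15313 + D} - 43410\right) \left(r - 22412\right) = \left(\frac{1}{-15313 - 36246} - 43410\right) \left(36464 - 22412\right) = \left(\frac{1}{-51559} - 43410\right) 14052 = \left(- \frac{1}{51559} - 43410\right) 14052 = \left(- \frac{2238176191}{51559}\right) 14052 = - \frac{31450851835932}{51559}$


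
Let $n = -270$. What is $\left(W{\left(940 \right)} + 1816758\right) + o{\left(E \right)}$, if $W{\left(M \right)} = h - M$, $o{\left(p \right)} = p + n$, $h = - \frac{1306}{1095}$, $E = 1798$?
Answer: $\frac{1989992564}{1095} \approx 1.8173 \cdot 10^{6}$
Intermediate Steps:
$h = - \frac{1306}{1095}$ ($h = \left(-1306\right) \frac{1}{1095} = - \frac{1306}{1095} \approx -1.1927$)
$o{\left(p \right)} = -270 + p$ ($o{\left(p \right)} = p - 270 = -270 + p$)
$W{\left(M \right)} = - \frac{1306}{1095} - M$
$\left(W{\left(940 \right)} + 1816758\right) + o{\left(E \right)} = \left(\left(- \frac{1306}{1095} - 940\right) + 1816758\right) + \left(-270 + 1798\right) = \left(\left(- \frac{1306}{1095} - 940\right) + 1816758\right) + 1528 = \left(- \frac{1030606}{1095} + 1816758\right) + 1528 = \frac{1988319404}{1095} + 1528 = \frac{1989992564}{1095}$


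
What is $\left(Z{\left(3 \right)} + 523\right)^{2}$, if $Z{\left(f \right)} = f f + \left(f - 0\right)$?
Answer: $286225$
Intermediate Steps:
$Z{\left(f \right)} = f + f^{2}$ ($Z{\left(f \right)} = f^{2} + \left(f + 0\right) = f^{2} + f = f + f^{2}$)
$\left(Z{\left(3 \right)} + 523\right)^{2} = \left(3 \left(1 + 3\right) + 523\right)^{2} = \left(3 \cdot 4 + 523\right)^{2} = \left(12 + 523\right)^{2} = 535^{2} = 286225$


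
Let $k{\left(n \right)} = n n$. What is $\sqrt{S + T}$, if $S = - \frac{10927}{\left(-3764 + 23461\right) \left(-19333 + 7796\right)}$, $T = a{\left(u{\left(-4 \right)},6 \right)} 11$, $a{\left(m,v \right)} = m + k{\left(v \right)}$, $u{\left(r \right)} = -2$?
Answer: $\frac{\sqrt{19313350097383550757}}{227244289} \approx 19.339$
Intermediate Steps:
$k{\left(n \right)} = n^{2}$
$a{\left(m,v \right)} = m + v^{2}$
$T = 374$ ($T = \left(-2 + 6^{2}\right) 11 = \left(-2 + 36\right) 11 = 34 \cdot 11 = 374$)
$S = \frac{10927}{227244289}$ ($S = - \frac{10927}{19697 \left(-11537\right)} = - \frac{10927}{-227244289} = \left(-10927\right) \left(- \frac{1}{227244289}\right) = \frac{10927}{227244289} \approx 4.8085 \cdot 10^{-5}$)
$\sqrt{S + T} = \sqrt{\frac{10927}{227244289} + 374} = \sqrt{\frac{84989375013}{227244289}} = \frac{\sqrt{19313350097383550757}}{227244289}$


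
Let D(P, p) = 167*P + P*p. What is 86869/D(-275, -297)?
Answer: 86869/35750 ≈ 2.4299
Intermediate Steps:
86869/D(-275, -297) = 86869/((-275*(167 - 297))) = 86869/((-275*(-130))) = 86869/35750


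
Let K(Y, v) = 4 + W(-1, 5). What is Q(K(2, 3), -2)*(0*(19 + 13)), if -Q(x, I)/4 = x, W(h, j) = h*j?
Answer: 0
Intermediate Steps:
K(Y, v) = -1 (K(Y, v) = 4 - 1*5 = 4 - 5 = -1)
Q(x, I) = -4*x
Q(K(2, 3), -2)*(0*(19 + 13)) = (-4*(-1))*(0*(19 + 13)) = 4*(0*32) = 4*0 = 0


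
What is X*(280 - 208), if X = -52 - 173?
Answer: -16200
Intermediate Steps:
X = -225
X*(280 - 208) = -225*(280 - 208) = -225*72 = -16200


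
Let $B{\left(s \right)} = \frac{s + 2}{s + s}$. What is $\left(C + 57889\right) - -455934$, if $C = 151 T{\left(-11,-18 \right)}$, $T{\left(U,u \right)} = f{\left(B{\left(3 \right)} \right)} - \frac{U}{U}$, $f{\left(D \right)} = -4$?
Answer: $513068$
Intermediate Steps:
$B{\left(s \right)} = \frac{2 + s}{2 s}$
$T{\left(U,u \right)} = -5$ ($T{\left(U,u \right)} = -4 - \frac{U}{U} = -4 - 1 = -5$)
$C = -755$ ($C = 151 \left(-5\right) = -755$)
$\left(C + 57889\right) - -455934 = \left(-755 + 57889\right) - -455934 = 57134 + 455934 = 513068$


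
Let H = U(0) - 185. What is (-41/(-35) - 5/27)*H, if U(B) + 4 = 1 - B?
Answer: -175216/945 ≈ -185.41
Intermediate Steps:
U(B) = -3 - B (U(B) = -4 + (1 - B) = -3 - B)
H = -188 (H = (-3 - 1*0) - 185 = (-3 + 0) - 185 = -3 - 185 = -188)
(-41/(-35) - 5/27)*H = (-41/(-35) - 5/27)*(-188) = (-41*(-1/35) - 5*1/27)*(-188) = (41/35 - 5/27)*(-188) = (932/945)*(-188) = -175216/945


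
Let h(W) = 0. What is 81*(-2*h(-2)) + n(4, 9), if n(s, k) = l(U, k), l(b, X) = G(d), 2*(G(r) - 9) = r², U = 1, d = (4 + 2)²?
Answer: 657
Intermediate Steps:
d = 36 (d = 6² = 36)
G(r) = 9 + r²/2
l(b, X) = 657 (l(b, X) = 9 + (½)*36² = 9 + (½)*1296 = 9 + 648 = 657)
n(s, k) = 657
81*(-2*h(-2)) + n(4, 9) = 81*(-2*0) + 657 = 81*0 + 657 = 0 + 657 = 657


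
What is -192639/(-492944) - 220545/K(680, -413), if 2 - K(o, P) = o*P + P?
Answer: -839010039/2132968688 ≈ -0.39335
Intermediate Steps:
K(o, P) = 2 - P - P*o (K(o, P) = 2 - (o*P + P) = 2 - (P*o + P) = 2 - (P + P*o) = 2 + (-P - P*o) = 2 - P - P*o)
-192639/(-492944) - 220545/K(680, -413) = -192639/(-492944) - 220545/(2 - 1*(-413) - 1*(-413)*680) = -192639*(-1/492944) - 220545/(2 + 413 + 280840) = 192639/492944 - 220545/281255 = 192639/492944 - 220545*1/281255 = 192639/492944 - 3393/4327 = -839010039/2132968688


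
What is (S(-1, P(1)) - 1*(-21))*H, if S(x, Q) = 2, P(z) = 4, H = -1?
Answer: -23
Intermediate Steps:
(S(-1, P(1)) - 1*(-21))*H = (2 - 1*(-21))*(-1) = (2 + 21)*(-1) = 23*(-1) = -23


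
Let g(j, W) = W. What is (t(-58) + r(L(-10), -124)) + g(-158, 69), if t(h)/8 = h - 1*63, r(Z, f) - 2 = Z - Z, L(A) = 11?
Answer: -897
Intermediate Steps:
r(Z, f) = 2 (r(Z, f) = 2 + (Z - Z) = 2 + 0 = 2)
t(h) = -504 + 8*h (t(h) = 8*(h - 1*63) = 8*(h - 63) = 8*(-63 + h) = -504 + 8*h)
(t(-58) + r(L(-10), -124)) + g(-158, 69) = ((-504 + 8*(-58)) + 2) + 69 = ((-504 - 464) + 2) + 69 = (-968 + 2) + 69 = -966 + 69 = -897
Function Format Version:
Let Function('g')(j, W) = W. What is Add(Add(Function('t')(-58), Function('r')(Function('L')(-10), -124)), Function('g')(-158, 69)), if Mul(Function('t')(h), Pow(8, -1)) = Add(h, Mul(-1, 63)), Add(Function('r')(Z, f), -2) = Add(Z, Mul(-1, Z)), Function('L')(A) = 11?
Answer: -897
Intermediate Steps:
Function('r')(Z, f) = 2 (Function('r')(Z, f) = Add(2, Add(Z, Mul(-1, Z))) = Add(2, 0) = 2)
Function('t')(h) = Add(-504, Mul(8, h)) (Function('t')(h) = Mul(8, Add(h, Mul(-1, 63))) = Mul(8, Add(h, -63)) = Mul(8, Add(-63, h)) = Add(-504, Mul(8, h)))
Add(Add(Function('t')(-58), Function('r')(Function('L')(-10), -124)), Function('g')(-158, 69)) = Add(Add(Add(-504, Mul(8, -58)), 2), 69) = Add(Add(Add(-504, -464), 2), 69) = Add(Add(-968, 2), 69) = Add(-966, 69) = -897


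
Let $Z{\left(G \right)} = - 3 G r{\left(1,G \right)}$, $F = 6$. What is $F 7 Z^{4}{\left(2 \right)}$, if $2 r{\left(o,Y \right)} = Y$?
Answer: $54432$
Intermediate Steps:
$r{\left(o,Y \right)} = \frac{Y}{2}$
$Z{\left(G \right)} = - \frac{3 G^{2}}{2}$ ($Z{\left(G \right)} = - 3 G \frac{G}{2} = - \frac{3 G^{2}}{2}$)
$F 7 Z^{4}{\left(2 \right)} = 6 \cdot 7 \left(- \frac{3 \cdot 2^{2}}{2}\right)^{4} = 42 \left(\left(- \frac{3}{2}\right) 4\right)^{4} = 42 \left(-6\right)^{4} = 42 \cdot 1296 = 54432$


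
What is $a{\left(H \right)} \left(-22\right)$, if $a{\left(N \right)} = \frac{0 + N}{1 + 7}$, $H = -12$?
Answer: $33$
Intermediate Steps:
$a{\left(N \right)} = \frac{N}{8}$
$a{\left(H \right)} \left(-22\right) = \frac{1}{8} \left(-12\right) \left(-22\right) = \left(- \frac{3}{2}\right) \left(-22\right) = 33$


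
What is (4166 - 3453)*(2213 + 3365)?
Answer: 3977114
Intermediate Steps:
(4166 - 3453)*(2213 + 3365) = 713*5578 = 3977114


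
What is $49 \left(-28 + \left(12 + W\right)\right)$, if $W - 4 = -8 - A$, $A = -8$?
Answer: $-588$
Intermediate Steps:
$W = 4$ ($W = 4 - 0 = 4 + \left(-8 + 8\right) = 4 + 0 = 4$)
$49 \left(-28 + \left(12 + W\right)\right) = 49 \left(-28 + \left(12 + 4\right)\right) = 49 \left(-28 + 16\right) = 49 \left(-12\right) = -588$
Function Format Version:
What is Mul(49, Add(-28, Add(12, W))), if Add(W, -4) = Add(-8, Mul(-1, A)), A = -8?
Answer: -588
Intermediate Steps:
W = 4 (W = Add(4, Add(-8, Mul(-1, -8))) = Add(4, Add(-8, 8)) = Add(4, 0) = 4)
Mul(49, Add(-28, Add(12, W))) = Mul(49, Add(-28, Add(12, 4))) = Mul(49, Add(-28, 16)) = Mul(49, -12) = -588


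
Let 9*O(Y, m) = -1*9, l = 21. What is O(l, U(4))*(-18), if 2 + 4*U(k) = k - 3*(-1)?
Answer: 18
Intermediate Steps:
U(k) = 1/4 + k/4 (U(k) = -1/2 + (k - 3*(-1))/4 = -1/2 + (k + 3)/4 = -1/2 + (3 + k)/4 = -1/2 + (3/4 + k/4) = 1/4 + k/4)
O(Y, m) = -1 (O(Y, m) = (-1*9)/9 = (1/9)*(-9) = -1)
O(l, U(4))*(-18) = -1*(-18) = 18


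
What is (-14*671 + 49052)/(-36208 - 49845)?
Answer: -39658/86053 ≈ -0.46086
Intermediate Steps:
(-14*671 + 49052)/(-36208 - 49845) = (-9394 + 49052)/(-86053) = 39658*(-1/86053) = -39658/86053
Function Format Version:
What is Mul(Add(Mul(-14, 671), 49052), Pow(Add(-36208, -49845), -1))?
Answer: Rational(-39658, 86053) ≈ -0.46086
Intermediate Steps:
Mul(Add(Mul(-14, 671), 49052), Pow(Add(-36208, -49845), -1)) = Mul(Add(-9394, 49052), Pow(-86053, -1)) = Mul(39658, Rational(-1, 86053)) = Rational(-39658, 86053)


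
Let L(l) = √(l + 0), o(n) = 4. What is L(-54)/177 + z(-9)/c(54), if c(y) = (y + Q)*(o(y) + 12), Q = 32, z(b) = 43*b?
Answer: -9/32 + I*√6/59 ≈ -0.28125 + 0.041517*I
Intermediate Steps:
L(l) = √l
c(y) = 512 + 16*y (c(y) = (y + 32)*(4 + 12) = (32 + y)*16 = 512 + 16*y)
L(-54)/177 + z(-9)/c(54) = √(-54)/177 + (43*(-9))/(512 + 16*54) = (3*I*√6)*(1/177) - 387/(512 + 864) = I*√6/59 - 387/1376 = I*√6/59 - 387*1/1376 = I*√6/59 - 9/32 = -9/32 + I*√6/59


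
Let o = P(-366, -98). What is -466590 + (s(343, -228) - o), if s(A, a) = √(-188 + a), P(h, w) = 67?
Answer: -466657 + 4*I*√26 ≈ -4.6666e+5 + 20.396*I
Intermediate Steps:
o = 67
-466590 + (s(343, -228) - o) = -466590 + (√(-188 - 228) - 1*67) = -466590 + (√(-416) - 67) = -466590 + (4*I*√26 - 67) = -466590 + (-67 + 4*I*√26) = -466657 + 4*I*√26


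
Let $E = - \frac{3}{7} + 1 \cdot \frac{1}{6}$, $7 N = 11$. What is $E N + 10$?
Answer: $\frac{2819}{294} \approx 9.5884$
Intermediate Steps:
$N = \frac{11}{7}$ ($N = \frac{1}{7} \cdot 11 = \frac{11}{7} \approx 1.5714$)
$E = - \frac{11}{42}$ ($E = \left(-3\right) \frac{1}{7} + 1 \cdot \frac{1}{6} = - \frac{3}{7} + \frac{1}{6} = - \frac{11}{42} \approx -0.2619$)
$E N + 10 = \left(- \frac{11}{42}\right) \frac{11}{7} + 10 = - \frac{121}{294} + 10 = \frac{2819}{294}$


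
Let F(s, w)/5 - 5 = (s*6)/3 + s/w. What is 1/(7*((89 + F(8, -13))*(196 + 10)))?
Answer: 13/3579044 ≈ 3.6323e-6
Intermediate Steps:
F(s, w) = 25 + 10*s + 5*s/w (F(s, w) = 25 + 5*((s*6)/3 + s/w) = 25 + 5*((6*s)*(⅓) + s/w) = 25 + 5*(2*s + s/w) = 25 + (10*s + 5*s/w) = 25 + 10*s + 5*s/w)
1/(7*((89 + F(8, -13))*(196 + 10))) = 1/(7*((89 + (25 + 10*8 + 5*8/(-13)))*(196 + 10))) = 1/(7*((89 + (25 + 80 + 5*8*(-1/13)))*206)) = 1/(7*((89 + (25 + 80 - 40/13))*206)) = 1/(7*((89 + 1325/13)*206)) = 1/(7*((2482/13)*206)) = 1/(7*(511292/13)) = 1/(3579044/13) = 13/3579044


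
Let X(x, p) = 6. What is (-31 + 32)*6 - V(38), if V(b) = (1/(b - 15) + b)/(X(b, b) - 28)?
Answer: 3911/506 ≈ 7.7292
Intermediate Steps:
V(b) = -b/22 - 1/(22*(-15 + b)) (V(b) = (1/(b - 15) + b)/(6 - 28) = (1/(-15 + b) + b)/(-22) = (b + 1/(-15 + b))*(-1/22) = -b/22 - 1/(22*(-15 + b)))
(-31 + 32)*6 - V(38) = (-31 + 32)*6 - (1 + 38² - 15*38)/(22*(15 - 1*38)) = 1*6 - (1 + 1444 - 570)/(22*(15 - 38)) = 6 - 875/(22*(-23)) = 6 - (-1)*875/(22*23) = 6 - 1*(-875/506) = 6 + 875/506 = 3911/506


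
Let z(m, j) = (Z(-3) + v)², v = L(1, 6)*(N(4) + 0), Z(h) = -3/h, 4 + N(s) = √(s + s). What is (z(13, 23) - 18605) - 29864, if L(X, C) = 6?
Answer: -47652 - 552*√2 ≈ -48433.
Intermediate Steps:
N(s) = -4 + √2*√s (N(s) = -4 + √(s + s) = -4 + √(2*s) = -4 + √2*√s)
v = -24 + 12*√2 (v = 6*((-4 + √2*√4) + 0) = 6*((-4 + √2*2) + 0) = 6*((-4 + 2*√2) + 0) = 6*(-4 + 2*√2) = -24 + 12*√2 ≈ -7.0294)
z(m, j) = (-23 + 12*√2)² (z(m, j) = (-3/(-3) + (-24 + 12*√2))² = (-3*(-⅓) + (-24 + 12*√2))² = (1 + (-24 + 12*√2))² = (-23 + 12*√2)²)
(z(13, 23) - 18605) - 29864 = ((817 - 552*√2) - 18605) - 29864 = (-17788 - 552*√2) - 29864 = -47652 - 552*√2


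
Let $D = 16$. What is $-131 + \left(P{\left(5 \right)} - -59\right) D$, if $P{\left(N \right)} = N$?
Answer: $893$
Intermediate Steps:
$-131 + \left(P{\left(5 \right)} - -59\right) D = -131 + \left(5 - -59\right) 16 = -131 + \left(5 + 59\right) 16 = -131 + 64 \cdot 16 = -131 + 1024 = 893$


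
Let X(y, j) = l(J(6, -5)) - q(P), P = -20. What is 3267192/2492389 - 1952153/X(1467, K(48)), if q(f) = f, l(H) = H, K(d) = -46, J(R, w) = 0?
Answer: -4865459319677/49847780 ≈ -97606.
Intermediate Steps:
X(y, j) = 20 (X(y, j) = 0 - 1*(-20) = 0 + 20 = 20)
3267192/2492389 - 1952153/X(1467, K(48)) = 3267192/2492389 - 1952153/20 = -4865459319677/49847780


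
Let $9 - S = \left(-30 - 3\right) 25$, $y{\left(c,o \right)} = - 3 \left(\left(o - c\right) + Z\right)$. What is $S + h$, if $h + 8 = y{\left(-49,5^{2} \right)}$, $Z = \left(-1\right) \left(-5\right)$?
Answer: $589$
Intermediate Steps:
$Z = 5$
$y{\left(c,o \right)} = -15 - 3 o + 3 c$ ($y{\left(c,o \right)} = - 3 \left(\left(o - c\right) + 5\right) = - 3 \left(5 + o - c\right) = -15 - 3 o + 3 c$)
$S = 834$ ($S = 9 - \left(-30 - 3\right) 25 = 9 - \left(-33\right) 25 = 9 - -825 = 9 + 825 = 834$)
$h = -245$ ($h = -8 - \left(162 + 75\right) = -8 - 237 = -245$)
$S + h = 834 - 245 = 589$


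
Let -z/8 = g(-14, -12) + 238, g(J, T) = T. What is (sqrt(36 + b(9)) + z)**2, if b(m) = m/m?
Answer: (1808 - sqrt(37))**2 ≈ 3.2469e+6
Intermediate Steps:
b(m) = 1
z = -1808 (z = -8*(-12 + 238) = -8*226 = -1808)
(sqrt(36 + b(9)) + z)**2 = (sqrt(36 + 1) - 1808)**2 = (sqrt(37) - 1808)**2 = (-1808 + sqrt(37))**2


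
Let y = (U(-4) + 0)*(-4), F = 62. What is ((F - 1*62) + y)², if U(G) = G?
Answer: 256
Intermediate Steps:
y = 16 (y = (-4 + 0)*(-4) = -4*(-4) = 16)
((F - 1*62) + y)² = ((62 - 1*62) + 16)² = ((62 - 62) + 16)² = (0 + 16)² = 16² = 256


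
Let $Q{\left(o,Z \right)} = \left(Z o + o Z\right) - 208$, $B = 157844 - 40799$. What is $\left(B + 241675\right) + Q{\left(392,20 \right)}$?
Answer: $374192$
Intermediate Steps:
$B = 117045$
$Q{\left(o,Z \right)} = -208 + 2 Z o$ ($Q{\left(o,Z \right)} = \left(Z o + Z o\right) - 208 = 2 Z o - 208 = -208 + 2 Z o$)
$\left(B + 241675\right) + Q{\left(392,20 \right)} = \left(117045 + 241675\right) - \left(208 - 15680\right) = 358720 + \left(-208 + 15680\right) = 358720 + 15472 = 374192$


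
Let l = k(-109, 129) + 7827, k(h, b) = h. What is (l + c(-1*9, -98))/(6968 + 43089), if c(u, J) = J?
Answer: 7620/50057 ≈ 0.15223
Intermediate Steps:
l = 7718 (l = -109 + 7827 = 7718)
(l + c(-1*9, -98))/(6968 + 43089) = (7718 - 98)/(6968 + 43089) = 7620/50057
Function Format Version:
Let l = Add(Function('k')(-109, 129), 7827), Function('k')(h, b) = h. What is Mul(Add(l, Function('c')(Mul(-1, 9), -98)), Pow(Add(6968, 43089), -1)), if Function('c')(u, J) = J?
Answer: Rational(7620, 50057) ≈ 0.15223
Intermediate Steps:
l = 7718 (l = Add(-109, 7827) = 7718)
Mul(Add(l, Function('c')(Mul(-1, 9), -98)), Pow(Add(6968, 43089), -1)) = Mul(Add(7718, -98), Pow(Add(6968, 43089), -1)) = Mul(7620, Pow(50057, -1)) = Mul(7620, Rational(1, 50057)) = Rational(7620, 50057)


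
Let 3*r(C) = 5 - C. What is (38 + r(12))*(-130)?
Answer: -13910/3 ≈ -4636.7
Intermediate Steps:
r(C) = 5/3 - C/3 (r(C) = (5 - C)/3 = 5/3 - C/3)
(38 + r(12))*(-130) = (38 + (5/3 - 1/3*12))*(-130) = (38 + (5/3 - 4))*(-130) = (38 - 7/3)*(-130) = (107/3)*(-130) = -13910/3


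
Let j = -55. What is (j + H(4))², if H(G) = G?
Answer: 2601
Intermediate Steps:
(j + H(4))² = (-55 + 4)² = (-51)² = 2601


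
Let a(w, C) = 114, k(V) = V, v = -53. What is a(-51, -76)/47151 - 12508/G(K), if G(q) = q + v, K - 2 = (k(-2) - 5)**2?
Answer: 98294156/15717 ≈ 6254.0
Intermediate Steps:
K = 51 (K = 2 + (-2 - 5)**2 = 2 + (-7)**2 = 2 + 49 = 51)
G(q) = -53 + q (G(q) = q - 53 = -53 + q)
a(-51, -76)/47151 - 12508/G(K) = 114/47151 - 12508/(-53 + 51) = 114*(1/47151) - 12508/(-2) = 38/15717 - 12508*(-1/2) = 38/15717 + 6254 = 98294156/15717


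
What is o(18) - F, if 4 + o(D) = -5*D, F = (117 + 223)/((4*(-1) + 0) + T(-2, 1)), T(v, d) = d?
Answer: 58/3 ≈ 19.333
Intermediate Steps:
F = -340/3 (F = (117 + 223)/((4*(-1) + 0) + 1) = 340/((-4 + 0) + 1) = 340/(-4 + 1) = 340/(-3) = 340*(-⅓) = -340/3 ≈ -113.33)
o(D) = -4 - 5*D
o(18) - F = (-4 - 5*18) - 1*(-340/3) = (-4 - 90) + 340/3 = -94 + 340/3 = 58/3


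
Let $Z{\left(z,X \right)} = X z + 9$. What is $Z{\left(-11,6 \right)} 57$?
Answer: $-3249$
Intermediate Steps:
$Z{\left(z,X \right)} = 9 + X z$
$Z{\left(-11,6 \right)} 57 = \left(9 + 6 \left(-11\right)\right) 57 = \left(9 - 66\right) 57 = \left(-57\right) 57 = -3249$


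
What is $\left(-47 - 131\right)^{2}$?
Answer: $31684$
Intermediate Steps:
$\left(-47 - 131\right)^{2} = \left(-178\right)^{2} = 31684$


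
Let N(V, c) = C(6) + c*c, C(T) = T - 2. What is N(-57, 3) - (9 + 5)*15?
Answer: -197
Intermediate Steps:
C(T) = -2 + T
N(V, c) = 4 + c² (N(V, c) = (-2 + 6) + c*c = 4 + c²)
N(-57, 3) - (9 + 5)*15 = (4 + 3²) - (9 + 5)*15 = (4 + 9) - 14*15 = 13 - 1*210 = 13 - 210 = -197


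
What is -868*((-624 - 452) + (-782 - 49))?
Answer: 1655276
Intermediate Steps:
-868*((-624 - 452) + (-782 - 49)) = -868*(-1076 - 831) = -868*(-1907) = 1655276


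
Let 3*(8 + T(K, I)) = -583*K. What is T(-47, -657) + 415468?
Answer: 1273781/3 ≈ 4.2459e+5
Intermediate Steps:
T(K, I) = -8 - 583*K/3 (T(K, I) = -8 + (-583*K)/3 = -8 - 583*K/3)
T(-47, -657) + 415468 = (-8 - 583/3*(-47)) + 415468 = (-8 + 27401/3) + 415468 = 27377/3 + 415468 = 1273781/3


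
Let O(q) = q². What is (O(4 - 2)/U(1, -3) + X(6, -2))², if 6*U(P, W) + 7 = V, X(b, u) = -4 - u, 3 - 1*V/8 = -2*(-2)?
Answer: 324/25 ≈ 12.960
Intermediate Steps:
V = -8 (V = 24 - (-16)*(-2) = 24 - 8*4 = 24 - 32 = -8)
U(P, W) = -5/2 (U(P, W) = -7/6 + (⅙)*(-8) = -7/6 - 4/3 = -5/2)
(O(4 - 2)/U(1, -3) + X(6, -2))² = ((4 - 2)²/(-5/2) + (-4 - 1*(-2)))² = (2²*(-⅖) + (-4 + 2))² = (4*(-⅖) - 2)² = (-8/5 - 2)² = (-18/5)² = 324/25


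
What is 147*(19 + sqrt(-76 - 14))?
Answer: 2793 + 441*I*sqrt(10) ≈ 2793.0 + 1394.6*I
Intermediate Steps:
147*(19 + sqrt(-76 - 14)) = 147*(19 + sqrt(-90)) = 147*(19 + 3*I*sqrt(10)) = 2793 + 441*I*sqrt(10)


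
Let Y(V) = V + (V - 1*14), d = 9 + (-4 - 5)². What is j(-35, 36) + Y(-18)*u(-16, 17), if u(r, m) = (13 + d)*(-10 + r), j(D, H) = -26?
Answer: 133874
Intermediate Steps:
d = 90 (d = 9 + (-9)² = 9 + 81 = 90)
u(r, m) = -1030 + 103*r (u(r, m) = (13 + 90)*(-10 + r) = 103*(-10 + r) = -1030 + 103*r)
Y(V) = -14 + 2*V (Y(V) = V + (V - 14) = V + (-14 + V) = -14 + 2*V)
j(-35, 36) + Y(-18)*u(-16, 17) = -26 + (-14 + 2*(-18))*(-1030 + 103*(-16)) = -26 + (-14 - 36)*(-1030 - 1648) = -26 - 50*(-2678) = -26 + 133900 = 133874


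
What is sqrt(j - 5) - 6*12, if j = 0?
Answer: -72 + I*sqrt(5) ≈ -72.0 + 2.2361*I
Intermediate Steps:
sqrt(j - 5) - 6*12 = sqrt(0 - 5) - 6*12 = sqrt(-5) - 72 = I*sqrt(5) - 72 = -72 + I*sqrt(5)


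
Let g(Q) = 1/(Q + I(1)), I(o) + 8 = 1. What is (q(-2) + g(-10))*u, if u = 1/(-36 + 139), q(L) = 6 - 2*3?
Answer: -1/1751 ≈ -0.00057110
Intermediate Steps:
I(o) = -7 (I(o) = -8 + 1 = -7)
q(L) = 0 (q(L) = 6 - 6 = 0)
u = 1/103 ≈ 0.0097087
g(Q) = 1/(-7 + Q) (g(Q) = 1/(Q - 7) = 1/(-7 + Q))
(q(-2) + g(-10))*u = (0 + 1/(-7 - 10))*(1/103) = (0 + 1/(-17))*(1/103) = (0 - 1/17)*(1/103) = -1/17*1/103 = -1/1751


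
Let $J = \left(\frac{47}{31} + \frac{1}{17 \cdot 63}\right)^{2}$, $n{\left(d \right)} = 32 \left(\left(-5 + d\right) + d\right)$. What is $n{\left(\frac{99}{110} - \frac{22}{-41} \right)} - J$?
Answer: $- \frac{15899450668672}{225972812205} \approx -70.36$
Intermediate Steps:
$n{\left(d \right)} = -160 + 64 d$ ($n{\left(d \right)} = 32 \left(-5 + 2 d\right) = -160 + 64 d$)
$J = \frac{2536935424}{1102306401}$ ($J = \left(47 \cdot \frac{1}{31} + \frac{1}{17} \cdot \frac{1}{63}\right)^{2} = \left(\frac{47}{31} + \frac{1}{1071}\right)^{2} = \left(\frac{50368}{33201}\right)^{2} = \frac{2536935424}{1102306401} \approx 2.3015$)
$n{\left(\frac{99}{110} - \frac{22}{-41} \right)} - J = \left(-160 + 64 \left(\frac{99}{110} - \frac{22}{-41}\right)\right) - \frac{2536935424}{1102306401} = \left(-160 + 64 \left(99 \cdot \frac{1}{110} - - \frac{22}{41}\right)\right) - \frac{2536935424}{1102306401} = \left(-160 + 64 \left(\frac{9}{10} + \frac{22}{41}\right)\right) - \frac{2536935424}{1102306401} = \left(-160 + 64 \cdot \frac{589}{410}\right) - \frac{2536935424}{1102306401} = \left(-160 + \frac{18848}{205}\right) - \frac{2536935424}{1102306401} = - \frac{13952}{205} - \frac{2536935424}{1102306401} = - \frac{15899450668672}{225972812205}$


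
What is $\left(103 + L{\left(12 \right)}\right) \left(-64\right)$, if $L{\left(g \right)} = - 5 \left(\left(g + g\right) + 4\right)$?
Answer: $2368$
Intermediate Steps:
$L{\left(g \right)} = -20 - 10 g$ ($L{\left(g \right)} = - 5 \left(2 g + 4\right) = - 5 \left(4 + 2 g\right) = -20 - 10 g$)
$\left(103 + L{\left(12 \right)}\right) \left(-64\right) = \left(103 - 140\right) \left(-64\right) = \left(-37\right) \left(-64\right) = 2368$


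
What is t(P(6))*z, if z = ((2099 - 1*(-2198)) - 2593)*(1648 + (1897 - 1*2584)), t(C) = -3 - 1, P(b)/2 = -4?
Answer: -6550176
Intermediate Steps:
P(b) = -8 (P(b) = 2*(-4) = -8)
t(C) = -4
z = 1637544 (z = ((2099 + 2198) - 2593)*(1648 + (1897 - 2584)) = (4297 - 2593)*(1648 - 687) = 1704*961 = 1637544)
t(P(6))*z = -4*1637544 = -6550176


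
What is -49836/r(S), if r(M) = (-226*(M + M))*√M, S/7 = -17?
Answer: 12459*I*√119/1600193 ≈ 0.084934*I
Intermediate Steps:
S = -119 (S = 7*(-17) = -119)
r(M) = -452*M^(3/2) (r(M) = (-452*M)*√M = -452*M^(3/2))
-49836/r(S) = -49836*(-I*√119/6400772) = -(-12459)*I*√119/1600193 = 12459*I*√119/1600193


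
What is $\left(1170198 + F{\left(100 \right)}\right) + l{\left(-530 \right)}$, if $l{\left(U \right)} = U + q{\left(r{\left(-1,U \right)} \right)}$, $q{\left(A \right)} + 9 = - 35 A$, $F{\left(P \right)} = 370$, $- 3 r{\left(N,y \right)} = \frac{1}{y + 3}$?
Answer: $\frac{1849815814}{1581} \approx 1.17 \cdot 10^{6}$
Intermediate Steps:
$r{\left(N,y \right)} = - \frac{1}{3 \left(3 + y\right)}$ ($r{\left(N,y \right)} = - \frac{1}{3 \left(y + 3\right)} = - \frac{1}{3 \left(3 + y\right)}$)
$q{\left(A \right)} = -9 - 35 A$
$l{\left(U \right)} = -9 + U + \frac{35}{9 + 3 U}$ ($l{\left(U \right)} = U - \left(9 + 35 \left(- \frac{1}{9 + 3 U}\right)\right) = U - \left(9 - \frac{35}{9 + 3 U}\right) = -9 + U + \frac{35}{9 + 3 U}$)
$\left(1170198 + F{\left(100 \right)}\right) + l{\left(-530 \right)} = \left(1170198 + 370\right) + \frac{\frac{35}{3} + \left(-9 - 530\right) \left(3 - 530\right)}{3 - 530} = 1170568 + \frac{\frac{35}{3} - -284053}{-527} = 1170568 - \frac{\frac{35}{3} + 284053}{527} = 1170568 - \frac{852194}{1581} = \frac{1849815814}{1581}$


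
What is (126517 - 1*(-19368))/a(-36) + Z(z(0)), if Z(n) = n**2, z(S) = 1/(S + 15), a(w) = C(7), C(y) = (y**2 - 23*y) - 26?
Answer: -10941329/10350 ≈ -1057.1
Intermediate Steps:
C(y) = -26 + y**2 - 23*y
a(w) = -138 (a(w) = -26 + 7**2 - 23*7 = -26 + 49 - 161 = -138)
z(S) = 1/(15 + S)
(126517 - 1*(-19368))/a(-36) + Z(z(0)) = (126517 - 1*(-19368))/(-138) + (1/(15 + 0))**2 = (126517 + 19368)*(-1/138) + (1/15)**2 = 145885*(-1/138) + (1/15)**2 = -145885/138 + 1/225 = -10941329/10350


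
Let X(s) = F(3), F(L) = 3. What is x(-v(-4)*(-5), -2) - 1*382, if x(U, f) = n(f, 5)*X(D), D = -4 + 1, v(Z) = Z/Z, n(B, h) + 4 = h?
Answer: -379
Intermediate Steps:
n(B, h) = -4 + h
v(Z) = 1
D = -3
X(s) = 3
x(U, f) = 3 (x(U, f) = (-4 + 5)*3 = 1*3 = 3)
x(-v(-4)*(-5), -2) - 1*382 = 3 - 1*382 = 3 - 382 = -379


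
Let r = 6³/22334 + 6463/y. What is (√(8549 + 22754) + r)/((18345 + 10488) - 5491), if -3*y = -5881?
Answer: 19741101/139358375494 + √31303/23342 ≈ 0.0077214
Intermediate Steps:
y = 5881/3 (y = -⅓*(-5881) = 5881/3 ≈ 1960.3)
r = 217152111/65673127 (r = 6³/22334 + 6463/(5881/3) = 216*(1/22334) + 6463*(3/5881) = 108/11167 + 19389/5881 = 217152111/65673127 ≈ 3.3066)
(√(8549 + 22754) + r)/((18345 + 10488) - 5491) = (√(8549 + 22754) + 217152111/65673127)/((18345 + 10488) - 5491) = (√31303 + 217152111/65673127)/(28833 - 5491) = (217152111/65673127 + √31303)/23342 = (217152111/65673127 + √31303)*(1/23342) = 19741101/139358375494 + √31303/23342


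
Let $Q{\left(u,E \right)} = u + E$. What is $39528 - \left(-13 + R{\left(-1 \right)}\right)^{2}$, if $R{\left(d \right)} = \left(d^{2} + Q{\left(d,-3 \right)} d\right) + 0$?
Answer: $39464$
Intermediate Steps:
$Q{\left(u,E \right)} = E + u$
$R{\left(d \right)} = d^{2} + d \left(-3 + d\right)$ ($R{\left(d \right)} = \left(d^{2} + \left(-3 + d\right) d\right) + 0 = \left(d^{2} + d \left(-3 + d\right)\right) + 0 = d^{2} + d \left(-3 + d\right)$)
$39528 - \left(-13 + R{\left(-1 \right)}\right)^{2} = 39528 - \left(-13 - \left(-3 + 2 \left(-1\right)\right)\right)^{2} = 39528 - \left(-13 - \left(-3 - 2\right)\right)^{2} = 39528 - \left(-13 - -5\right)^{2} = 39528 - \left(-13 + 5\right)^{2} = 39528 - \left(-8\right)^{2} = 39528 - 64 = 39464$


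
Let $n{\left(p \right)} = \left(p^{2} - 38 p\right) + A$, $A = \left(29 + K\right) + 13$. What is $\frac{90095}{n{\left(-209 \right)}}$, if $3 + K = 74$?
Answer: $\frac{90095}{51736} \approx 1.7414$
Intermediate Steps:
$K = 71$ ($K = -3 + 74 = 71$)
$A = 113$ ($A = \left(29 + 71\right) + 13 = 100 + 13 = 113$)
$n{\left(p \right)} = 113 + p^{2} - 38 p$ ($n{\left(p \right)} = \left(p^{2} - 38 p\right) + 113 = 113 + p^{2} - 38 p$)
$\frac{90095}{n{\left(-209 \right)}} = \frac{90095}{113 + \left(-209\right)^{2} - -7942} = \frac{90095}{113 + 43681 + 7942} = \frac{90095}{51736}$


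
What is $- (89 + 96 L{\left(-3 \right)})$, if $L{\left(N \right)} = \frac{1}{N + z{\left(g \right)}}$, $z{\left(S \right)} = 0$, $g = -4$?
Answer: $-57$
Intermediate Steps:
$L{\left(N \right)} = \frac{1}{N}$ ($L{\left(N \right)} = \frac{1}{N + 0} = \frac{1}{N}$)
$- (89 + 96 L{\left(-3 \right)}) = - (89 + \frac{96}{-3}) = - (89 + 96 \left(- \frac{1}{3}\right)) = - (89 - 32) = \left(-1\right) 57 = -57$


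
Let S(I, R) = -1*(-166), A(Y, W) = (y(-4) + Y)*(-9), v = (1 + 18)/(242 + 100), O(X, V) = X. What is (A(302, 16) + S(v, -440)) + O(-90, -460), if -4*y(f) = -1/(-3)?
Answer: -10565/4 ≈ -2641.3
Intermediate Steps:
y(f) = -1/12 (y(f) = -(-1)/(4*(-3)) = -(-1)*(-1)/(4*3) = -¼*⅓ = -1/12)
v = 1/18 (v = 19/342 = 19*(1/342) = 1/18 ≈ 0.055556)
A(Y, W) = ¾ - 9*Y (A(Y, W) = (-1/12 + Y)*(-9) = ¾ - 9*Y)
S(I, R) = 166
(A(302, 16) + S(v, -440)) + O(-90, -460) = ((¾ - 9*302) + 166) - 90 = ((¾ - 2718) + 166) - 90 = (-10869/4 + 166) - 90 = -10205/4 - 90 = -10565/4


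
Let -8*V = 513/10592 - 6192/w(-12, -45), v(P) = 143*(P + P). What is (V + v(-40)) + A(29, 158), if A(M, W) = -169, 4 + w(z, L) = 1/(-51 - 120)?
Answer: -685050153389/58044160 ≈ -11802.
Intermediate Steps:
w(z, L) = -685/171 (w(z, L) = -4 + 1/(-51 - 120) = -4 + 1/(-171) = -4 - 1/171 = -685/171)
v(P) = 286*P (v(P) = 143*(2*P) = 286*P)
V = -11215499949/58044160 (V = -(513/10592 - 6192/(-685/171))/8 = -(513*(1/10592) - 6192*(-171/685))/8 = -(513/10592 + 1058832/685)/8 = -⅛*11215499949/7255520 = -11215499949/58044160 ≈ -193.22)
(V + v(-40)) + A(29, 158) = (-11215499949/58044160 + 286*(-40)) - 169 = (-11215499949/58044160 - 11440) - 169 = -675240690349/58044160 - 169 = -685050153389/58044160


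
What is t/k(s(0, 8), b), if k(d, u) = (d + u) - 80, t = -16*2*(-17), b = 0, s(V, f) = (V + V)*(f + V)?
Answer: -34/5 ≈ -6.8000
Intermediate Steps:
s(V, f) = 2*V*(V + f) (s(V, f) = (2*V)*(V + f) = 2*V*(V + f))
t = 544 (t = -32*(-17) = 544)
k(d, u) = -80 + d + u
t/k(s(0, 8), b) = 544/(-80 + 2*0*(0 + 8) + 0) = 544/(-80 + 2*0*8 + 0) = 544/(-80 + 0 + 0) = 544/(-80) = 544*(-1/80) = -34/5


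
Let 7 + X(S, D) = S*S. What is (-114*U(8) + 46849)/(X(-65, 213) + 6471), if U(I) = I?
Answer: 45937/10689 ≈ 4.2976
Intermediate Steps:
X(S, D) = -7 + S² (X(S, D) = -7 + S*S = -7 + S²)
(-114*U(8) + 46849)/(X(-65, 213) + 6471) = (-114*8 + 46849)/((-7 + (-65)²) + 6471) = (-912 + 46849)/((-7 + 4225) + 6471) = 45937/(4218 + 6471) = 45937/10689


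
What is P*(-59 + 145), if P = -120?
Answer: -10320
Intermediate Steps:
P*(-59 + 145) = -120*(-59 + 145) = -120*86 = -10320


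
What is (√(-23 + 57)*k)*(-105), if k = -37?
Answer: 3885*√34 ≈ 22653.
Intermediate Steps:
(√(-23 + 57)*k)*(-105) = (√(-23 + 57)*(-37))*(-105) = (√34*(-37))*(-105) = -37*√34*(-105) = 3885*√34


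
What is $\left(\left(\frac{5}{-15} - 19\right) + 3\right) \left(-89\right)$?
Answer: $\frac{4361}{3} \approx 1453.7$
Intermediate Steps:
$\left(\left(\frac{5}{-15} - 19\right) + 3\right) \left(-89\right) = \left(\left(5 \left(- \frac{1}{15}\right) - 19\right) + 3\right) \left(-89\right) = \left(\left(- \frac{1}{3} - 19\right) + 3\right) \left(-89\right) = \left(- \frac{58}{3} + 3\right) \left(-89\right) = \left(- \frac{49}{3}\right) \left(-89\right) = \frac{4361}{3}$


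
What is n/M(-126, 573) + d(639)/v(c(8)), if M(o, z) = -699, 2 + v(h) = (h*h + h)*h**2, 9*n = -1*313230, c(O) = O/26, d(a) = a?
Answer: -3602304947/13055922 ≈ -275.91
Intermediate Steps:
c(O) = O/26 (c(O) = O*(1/26) = O/26)
n = -104410/3 (n = (-1*313230)/9 = (1/9)*(-313230) = -104410/3 ≈ -34803.)
v(h) = -2 + h**2*(h + h**2) (v(h) = -2 + (h*h + h)*h**2 = -2 + (h**2 + h)*h**2 = -2 + (h + h**2)*h**2 = -2 + h**2*(h + h**2))
n/M(-126, 573) + d(639)/v(c(8)) = -104410/3/(-699) + 639/(-2 + ((1/26)*8)**3 + ((1/26)*8)**4) = -104410/3*(-1/699) + 639/(-2 + (4/13)**3 + (4/13)**4) = 104410/2097 + 639/(-2 + 64/2197 + 256/28561) = 104410/2097 + 639/(-56034/28561) = 104410/2097 + 639*(-28561/56034) = 104410/2097 - 2027831/6226 = -3602304947/13055922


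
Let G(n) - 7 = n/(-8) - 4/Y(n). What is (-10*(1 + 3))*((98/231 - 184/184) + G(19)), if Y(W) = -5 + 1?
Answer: -6665/33 ≈ -201.97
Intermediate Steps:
Y(W) = -4
G(n) = 8 - n/8 (G(n) = 7 + (n/(-8) - 4/(-4)) = 7 + (n*(-⅛) - 4*(-¼)) = 7 + (-n/8 + 1) = 7 + (1 - n/8) = 8 - n/8)
(-10*(1 + 3))*((98/231 - 184/184) + G(19)) = (-10*(1 + 3))*((98/231 - 184/184) + (8 - ⅛*19)) = (-10*4)*((98*(1/231) - 184*1/184) + (8 - 19/8)) = -40*((14/33 - 1) + 45/8) = -40*(-19/33 + 45/8) = -40*1333/264 = -6665/33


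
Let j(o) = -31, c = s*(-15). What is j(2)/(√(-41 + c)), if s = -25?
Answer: -31*√334/334 ≈ -1.6962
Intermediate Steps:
c = 375 (c = -25*(-15) = 375)
j(2)/(√(-41 + c)) = -31/√(-41 + 375) = -31*√334/334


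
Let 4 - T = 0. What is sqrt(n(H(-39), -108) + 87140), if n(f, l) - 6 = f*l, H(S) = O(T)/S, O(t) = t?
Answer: sqrt(14729546)/13 ≈ 295.22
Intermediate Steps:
T = 4 (T = 4 - 1*0 = 4 + 0 = 4)
H(S) = 4/S
n(f, l) = 6 + f*l
sqrt(n(H(-39), -108) + 87140) = sqrt((6 + (4/(-39))*(-108)) + 87140) = sqrt((6 + (4*(-1/39))*(-108)) + 87140) = sqrt((6 - 4/39*(-108)) + 87140) = sqrt((6 + 144/13) + 87140) = sqrt(222/13 + 87140) = sqrt(1133042/13) = sqrt(14729546)/13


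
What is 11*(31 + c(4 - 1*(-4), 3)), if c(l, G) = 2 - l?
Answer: 275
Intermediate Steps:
11*(31 + c(4 - 1*(-4), 3)) = 11*(31 + (2 - (4 - 1*(-4)))) = 11*(31 + (2 - (4 + 4))) = 11*(31 + (2 - 1*8)) = 11*(31 + (2 - 8)) = 11*(31 - 6) = 11*25 = 275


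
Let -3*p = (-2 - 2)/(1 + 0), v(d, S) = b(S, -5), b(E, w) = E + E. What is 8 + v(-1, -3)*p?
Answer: 0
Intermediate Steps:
b(E, w) = 2*E
v(d, S) = 2*S
p = 4/3 (p = -(-2 - 2)/(3*(1 + 0)) = -(-4)/(3*1) = -(-4)/3 = -⅓*(-4) = 4/3 ≈ 1.3333)
8 + v(-1, -3)*p = 8 + (2*(-3))*(4/3) = 8 - 6*4/3 = 8 - 8 = 0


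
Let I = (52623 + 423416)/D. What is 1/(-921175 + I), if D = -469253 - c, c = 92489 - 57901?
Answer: -503841/464126209214 ≈ -1.0856e-6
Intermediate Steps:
c = 34588
D = -503841 (D = -469253 - 1*34588 = -469253 - 34588 = -503841)
I = -476039/503841 (I = (52623 + 423416)/(-503841) = 476039*(-1/503841) = -476039/503841 ≈ -0.94482)
1/(-921175 + I) = 1/(-921175 - 476039/503841) = 1/(-464126209214/503841) = -503841/464126209214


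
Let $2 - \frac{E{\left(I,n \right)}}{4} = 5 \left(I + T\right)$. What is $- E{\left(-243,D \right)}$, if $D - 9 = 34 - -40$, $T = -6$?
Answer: $-4988$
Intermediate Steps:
$D = 83$ ($D = 9 + \left(34 - -40\right) = 9 + \left(34 + 40\right) = 9 + 74 = 83$)
$E{\left(I,n \right)} = 128 - 20 I$ ($E{\left(I,n \right)} = 8 - 4 \cdot 5 \left(I - 6\right) = 8 - 4 \cdot 5 \left(-6 + I\right) = 8 - 4 \left(-30 + 5 I\right) = 8 - \left(-120 + 20 I\right) = 128 - 20 I$)
$- E{\left(-243,D \right)} = - (128 - -4860) = - (128 + 4860) = \left(-1\right) 4988 = -4988$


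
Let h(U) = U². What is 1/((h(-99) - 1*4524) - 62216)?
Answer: -1/56939 ≈ -1.7563e-5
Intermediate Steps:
1/((h(-99) - 1*4524) - 62216) = 1/(((-99)² - 1*4524) - 62216) = 1/((9801 - 4524) - 62216) = 1/(5277 - 62216) = 1/(-56939) = -1/56939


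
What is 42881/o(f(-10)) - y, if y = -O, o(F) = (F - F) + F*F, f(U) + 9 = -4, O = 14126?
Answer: 2430175/169 ≈ 14380.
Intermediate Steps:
f(U) = -13 (f(U) = -9 - 4 = -13)
o(F) = F**2 (o(F) = 0 + F**2 = F**2)
y = -14126 (y = -1*14126 = -14126)
42881/o(f(-10)) - y = 42881/((-13)**2) - 1*(-14126) = 42881/169 + 14126 = 2430175/169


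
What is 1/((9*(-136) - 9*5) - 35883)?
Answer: -1/37152 ≈ -2.6916e-5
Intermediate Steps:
1/((9*(-136) - 9*5) - 35883) = 1/((-1224 - 45) - 35883) = 1/(-1269 - 35883) = 1/(-37152) = -1/37152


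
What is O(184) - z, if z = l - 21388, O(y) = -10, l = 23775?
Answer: -2397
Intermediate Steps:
z = 2387 (z = 23775 - 21388 = 2387)
O(184) - z = -10 - 1*2387 = -10 - 2387 = -2397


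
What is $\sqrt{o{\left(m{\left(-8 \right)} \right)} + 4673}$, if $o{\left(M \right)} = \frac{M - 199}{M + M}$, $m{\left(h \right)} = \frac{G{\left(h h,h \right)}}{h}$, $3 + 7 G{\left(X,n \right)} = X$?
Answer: $\frac{\sqrt{70919942}}{122} \approx 69.028$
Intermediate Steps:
$G{\left(X,n \right)} = - \frac{3}{7} + \frac{X}{7}$
$m{\left(h \right)} = \frac{- \frac{3}{7} + \frac{h^{2}}{7}}{h}$ ($m{\left(h \right)} = \frac{- \frac{3}{7} + \frac{h h}{7}}{h} = \frac{- \frac{3}{7} + \frac{h^{2}}{7}}{h}$)
$o{\left(M \right)} = \frac{-199 + M}{2 M}$
$\sqrt{o{\left(m{\left(-8 \right)} \right)} + 4673} = \sqrt{\frac{-199 + \frac{-3 + \left(-8\right)^{2}}{7 \left(-8\right)}}{2 \frac{-3 + \left(-8\right)^{2}}{7 \left(-8\right)}} + 4673} = \sqrt{\frac{-199 + \frac{1}{7} \left(- \frac{1}{8}\right) \left(-3 + 64\right)}{2 \cdot \frac{1}{7} \left(- \frac{1}{8}\right) \left(-3 + 64\right)} + 4673} = \sqrt{\frac{-199 + \frac{1}{7} \left(- \frac{1}{8}\right) 61}{2 \cdot \frac{1}{7} \left(- \frac{1}{8}\right) 61} + 4673} = \sqrt{\frac{-199 - \frac{61}{56}}{2 \left(- \frac{61}{56}\right)} + 4673} = \sqrt{\frac{1}{2} \left(- \frac{56}{61}\right) \left(- \frac{11205}{56}\right) + 4673} = \sqrt{\frac{11205}{122} + 4673} = \sqrt{\frac{581311}{122}} = \frac{\sqrt{70919942}}{122}$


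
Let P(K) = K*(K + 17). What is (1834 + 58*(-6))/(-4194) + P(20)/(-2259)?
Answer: -358913/526347 ≈ -0.68189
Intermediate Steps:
P(K) = K*(17 + K)
(1834 + 58*(-6))/(-4194) + P(20)/(-2259) = (1834 + 58*(-6))/(-4194) + (20*(17 + 20))/(-2259) = (1834 - 348)*(-1/4194) + (20*37)*(-1/2259) = 1486*(-1/4194) + 740*(-1/2259) = -743/2097 - 740/2259 = -358913/526347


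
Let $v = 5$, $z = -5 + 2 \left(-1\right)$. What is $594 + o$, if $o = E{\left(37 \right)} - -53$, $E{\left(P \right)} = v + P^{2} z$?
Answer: $-8931$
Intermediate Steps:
$z = -7$ ($z = -5 - 2 = -7$)
$E{\left(P \right)} = 5 - 7 P^{2}$ ($E{\left(P \right)} = 5 + P^{2} \left(-7\right) = 5 - 7 P^{2}$)
$o = -9525$ ($o = \left(5 - 7 \cdot 37^{2}\right) - -53 = \left(5 - 9583\right) + 53 = -9578 + 53 = -9525$)
$594 + o = 594 - 9525 = -8931$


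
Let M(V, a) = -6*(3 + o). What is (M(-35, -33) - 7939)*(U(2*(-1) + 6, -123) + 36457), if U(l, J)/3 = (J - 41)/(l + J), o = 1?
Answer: -34550461625/119 ≈ -2.9034e+8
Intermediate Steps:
M(V, a) = -24 (M(V, a) = -6*(3 + 1) = -6*4 = -24)
U(l, J) = 3*(-41 + J)/(J + l) (U(l, J) = 3*((J - 41)/(l + J)) = 3*((-41 + J)/(J + l)) = 3*(-41 + J)/(J + l))
(M(-35, -33) - 7939)*(U(2*(-1) + 6, -123) + 36457) = (-24 - 7939)*(3*(-41 - 123)/(-123 + (2*(-1) + 6)) + 36457) = -7963*(3*(-164)/(-123 + (-2 + 6)) + 36457) = -7963*(3*(-164)/(-123 + 4) + 36457) = -7963*(3*(-164)/(-119) + 36457) = -7963*(3*(-1/119)*(-164) + 36457) = -7963*(492/119 + 36457) = -7963*4338875/119 = -34550461625/119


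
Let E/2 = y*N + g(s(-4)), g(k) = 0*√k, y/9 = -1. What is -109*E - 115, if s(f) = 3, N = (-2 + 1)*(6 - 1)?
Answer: -9925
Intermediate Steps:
N = -5 (N = -1*5 = -5)
y = -9 (y = 9*(-1) = -9)
g(k) = 0
E = 90 (E = 2*(-9*(-5) + 0) = 2*(45 + 0) = 2*45 = 90)
-109*E - 115 = -109*90 - 115 = -9810 - 115 = -9925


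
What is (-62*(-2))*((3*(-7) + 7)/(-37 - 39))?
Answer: 434/19 ≈ 22.842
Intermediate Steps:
(-62*(-2))*((3*(-7) + 7)/(-37 - 39)) = 124*((-21 + 7)/(-76)) = 124*(-14*(-1/76)) = 124*(7/38) = 434/19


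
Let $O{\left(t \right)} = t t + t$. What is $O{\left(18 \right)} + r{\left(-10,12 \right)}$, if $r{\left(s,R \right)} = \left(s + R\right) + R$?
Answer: $356$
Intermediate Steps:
$r{\left(s,R \right)} = s + 2 R$ ($r{\left(s,R \right)} = \left(R + s\right) + R = s + 2 R$)
$O{\left(t \right)} = t + t^{2}$ ($O{\left(t \right)} = t^{2} + t = t + t^{2}$)
$O{\left(18 \right)} + r{\left(-10,12 \right)} = 18 \left(1 + 18\right) + \left(-10 + 2 \cdot 12\right) = 18 \cdot 19 + \left(-10 + 24\right) = 342 + 14 = 356$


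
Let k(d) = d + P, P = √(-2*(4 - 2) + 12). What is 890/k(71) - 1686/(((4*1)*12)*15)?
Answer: 6168527/603960 - 1780*√2/5033 ≈ 9.7133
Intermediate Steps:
P = 2*√2 (P = √(-2*2 + 12) = √(-4 + 12) = √8 = 2*√2 ≈ 2.8284)
k(d) = d + 2*√2
890/k(71) - 1686/(((4*1)*12)*15) = 890/(71 + 2*√2) - 1686/(((4*1)*12)*15) = 890/(71 + 2*√2) - 1686/((4*12)*15) = 890/(71 + 2*√2) - 1686/(48*15) = 890/(71 + 2*√2) - 1686/720 = 890/(71 + 2*√2) - 1686*1/720 = 890/(71 + 2*√2) - 281/120 = -281/120 + 890/(71 + 2*√2)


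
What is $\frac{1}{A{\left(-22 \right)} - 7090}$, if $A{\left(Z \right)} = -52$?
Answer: $- \frac{1}{7142} \approx -0.00014002$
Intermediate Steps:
$\frac{1}{A{\left(-22 \right)} - 7090} = \frac{1}{-52 - 7090} = \frac{1}{-7142} = - \frac{1}{7142}$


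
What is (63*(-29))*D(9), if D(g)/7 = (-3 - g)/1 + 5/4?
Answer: 549927/4 ≈ 1.3748e+5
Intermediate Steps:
D(g) = -49/4 - 7*g (D(g) = 7*((-3 - g)/1 + 5/4) = 7*((-3 - g)*1 + 5*(¼)) = 7*((-3 - g) + 5/4) = 7*(-7/4 - g) = -49/4 - 7*g)
(63*(-29))*D(9) = (63*(-29))*(-49/4 - 7*9) = -1827*(-49/4 - 63) = -1827*(-301/4) = 549927/4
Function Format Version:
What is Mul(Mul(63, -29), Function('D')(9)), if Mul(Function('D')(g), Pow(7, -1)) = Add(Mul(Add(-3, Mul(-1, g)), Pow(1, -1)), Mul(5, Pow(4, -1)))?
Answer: Rational(549927, 4) ≈ 1.3748e+5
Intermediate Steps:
Function('D')(g) = Add(Rational(-49, 4), Mul(-7, g)) (Function('D')(g) = Mul(7, Add(Mul(Add(-3, Mul(-1, g)), Pow(1, -1)), Mul(5, Pow(4, -1)))) = Mul(7, Add(Mul(Add(-3, Mul(-1, g)), 1), Mul(5, Rational(1, 4)))) = Mul(7, Add(Add(-3, Mul(-1, g)), Rational(5, 4))) = Mul(7, Add(Rational(-7, 4), Mul(-1, g))) = Add(Rational(-49, 4), Mul(-7, g)))
Mul(Mul(63, -29), Function('D')(9)) = Mul(Mul(63, -29), Add(Rational(-49, 4), Mul(-7, 9))) = Mul(-1827, Add(Rational(-49, 4), -63)) = Mul(-1827, Rational(-301, 4)) = Rational(549927, 4)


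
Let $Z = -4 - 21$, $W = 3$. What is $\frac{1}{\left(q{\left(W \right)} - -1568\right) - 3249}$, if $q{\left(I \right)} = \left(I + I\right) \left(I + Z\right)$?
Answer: $- \frac{1}{1813} \approx -0.00055157$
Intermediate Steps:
$Z = -25$
$q{\left(I \right)} = 2 I \left(-25 + I\right)$ ($q{\left(I \right)} = \left(I + I\right) \left(I - 25\right) = 2 I \left(-25 + I\right)$)
$\frac{1}{\left(q{\left(W \right)} - -1568\right) - 3249} = \frac{1}{\left(2 \cdot 3 \left(-25 + 3\right) - -1568\right) - 3249} = \frac{1}{\left(2 \cdot 3 \left(-22\right) + 1568\right) - 3249} = \frac{1}{\left(-132 + 1568\right) - 3249} = \frac{1}{1436 - 3249} = \frac{1}{-1813} = - \frac{1}{1813}$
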